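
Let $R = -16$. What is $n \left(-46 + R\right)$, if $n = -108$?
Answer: $6696$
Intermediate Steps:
$n \left(-46 + R\right) = - 108 \left(-46 - 16\right) = \left(-108\right) \left(-62\right) = 6696$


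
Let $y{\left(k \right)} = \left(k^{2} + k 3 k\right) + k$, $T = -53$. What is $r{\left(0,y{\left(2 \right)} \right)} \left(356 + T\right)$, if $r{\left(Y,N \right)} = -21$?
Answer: $-6363$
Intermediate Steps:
$y{\left(k \right)} = k + 4 k^{2}$ ($y{\left(k \right)} = \left(k^{2} + 3 k k\right) + k = \left(k^{2} + 3 k^{2}\right) + k = 4 k^{2} + k = k + 4 k^{2}$)
$r{\left(0,y{\left(2 \right)} \right)} \left(356 + T\right) = - 21 \left(356 - 53\right) = \left(-21\right) 303 = -6363$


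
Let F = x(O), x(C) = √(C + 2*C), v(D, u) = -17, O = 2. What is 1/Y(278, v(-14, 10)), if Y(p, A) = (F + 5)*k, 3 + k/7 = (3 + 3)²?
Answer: 5/4389 - √6/4389 ≈ 0.00058111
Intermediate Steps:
x(C) = √3*√C (x(C) = √(3*C) = √3*√C)
F = √6 (F = √3*√2 = √6 ≈ 2.4495)
k = 231 (k = -21 + 7*(3 + 3)² = -21 + 7*6² = -21 + 7*36 = -21 + 252 = 231)
Y(p, A) = 1155 + 231*√6 (Y(p, A) = (√6 + 5)*231 = (5 + √6)*231 = 1155 + 231*√6)
1/Y(278, v(-14, 10)) = 1/(1155 + 231*√6)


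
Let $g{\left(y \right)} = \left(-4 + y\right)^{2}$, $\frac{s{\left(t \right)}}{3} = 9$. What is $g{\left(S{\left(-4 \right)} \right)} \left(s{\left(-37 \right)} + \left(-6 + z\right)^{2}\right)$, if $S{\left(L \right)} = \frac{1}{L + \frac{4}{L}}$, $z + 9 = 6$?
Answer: $\frac{47628}{25} \approx 1905.1$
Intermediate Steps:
$z = -3$ ($z = -9 + 6 = -3$)
$s{\left(t \right)} = 27$ ($s{\left(t \right)} = 3 \cdot 9 = 27$)
$g{\left(S{\left(-4 \right)} \right)} \left(s{\left(-37 \right)} + \left(-6 + z\right)^{2}\right) = \left(-4 - \frac{4}{4 + \left(-4\right)^{2}}\right)^{2} \left(27 + \left(-6 - 3\right)^{2}\right) = \left(-4 - \frac{4}{4 + 16}\right)^{2} \left(27 + \left(-9\right)^{2}\right) = \left(-4 - \frac{4}{20}\right)^{2} \left(27 + 81\right) = \left(-4 - \frac{1}{5}\right)^{2} \cdot 108 = \left(- \frac{21}{5}\right)^{2} \cdot 108 = \frac{441}{25} \cdot 108 = \frac{47628}{25}$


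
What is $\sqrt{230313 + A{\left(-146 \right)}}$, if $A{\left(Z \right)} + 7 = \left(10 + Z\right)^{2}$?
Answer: $\sqrt{248802} \approx 498.8$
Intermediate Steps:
$A{\left(Z \right)} = -7 + \left(10 + Z\right)^{2}$
$\sqrt{230313 + A{\left(-146 \right)}} = \sqrt{230313 - \left(7 - \left(10 - 146\right)^{2}\right)} = \sqrt{230313 - \left(7 - \left(-136\right)^{2}\right)} = \sqrt{230313 + \left(-7 + 18496\right)} = \sqrt{230313 + 18489} = \sqrt{248802}$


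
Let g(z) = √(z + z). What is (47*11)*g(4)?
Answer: 1034*√2 ≈ 1462.3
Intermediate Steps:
g(z) = √2*√z (g(z) = √(2*z) = √2*√z)
(47*11)*g(4) = (47*11)*(√2*√4) = 517*(√2*2) = 517*(2*√2) = 1034*√2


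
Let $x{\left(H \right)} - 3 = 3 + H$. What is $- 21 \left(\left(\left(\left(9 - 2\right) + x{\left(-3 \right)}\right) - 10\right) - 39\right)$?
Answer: $819$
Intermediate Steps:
$x{\left(H \right)} = 6 + H$ ($x{\left(H \right)} = 3 + \left(3 + H\right) = 6 + H$)
$- 21 \left(\left(\left(\left(9 - 2\right) + x{\left(-3 \right)}\right) - 10\right) - 39\right) = - 21 \left(\left(\left(\left(9 - 2\right) + \left(6 - 3\right)\right) - 10\right) - 39\right) = - 21 \left(\left(\left(7 + 3\right) - 10\right) - 39\right) = - 21 \left(\left(10 - 10\right) - 39\right) = - 21 \left(0 - 39\right) = \left(-21\right) \left(-39\right) = 819$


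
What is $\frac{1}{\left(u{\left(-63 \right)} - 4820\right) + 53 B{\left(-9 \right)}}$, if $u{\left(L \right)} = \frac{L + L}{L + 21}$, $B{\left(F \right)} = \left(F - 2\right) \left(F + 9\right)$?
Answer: $- \frac{1}{4817} \approx -0.0002076$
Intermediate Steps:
$B{\left(F \right)} = \left(-2 + F\right) \left(9 + F\right)$
$u{\left(L \right)} = \frac{2 L}{21 + L}$
$\frac{1}{\left(u{\left(-63 \right)} - 4820\right) + 53 B{\left(-9 \right)}} = \frac{1}{\left(2 \left(-63\right) \frac{1}{21 - 63} - 4820\right) + 53 \left(-18 + \left(-9\right)^{2} + 7 \left(-9\right)\right)} = \frac{1}{\left(2 \left(-63\right) \frac{1}{-42} - 4820\right) + 53 \left(-18 + 81 - 63\right)} = \frac{1}{\left(2 \left(-63\right) \left(- \frac{1}{42}\right) - 4820\right) + 53 \cdot 0} = \frac{1}{\left(3 - 4820\right) + 0} = \frac{1}{-4817 + 0} = \frac{1}{-4817} = - \frac{1}{4817}$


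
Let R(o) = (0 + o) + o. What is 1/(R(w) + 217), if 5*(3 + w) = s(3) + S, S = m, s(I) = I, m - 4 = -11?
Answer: 5/1047 ≈ 0.0047755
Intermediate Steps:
m = -7 (m = 4 - 11 = -7)
S = -7
w = -19/5 (w = -3 + (3 - 7)/5 = -3 + (⅕)*(-4) = -3 - ⅘ = -19/5 ≈ -3.8000)
R(o) = 2*o (R(o) = o + o = 2*o)
1/(R(w) + 217) = 1/(2*(-19/5) + 217) = 1/(-38/5 + 217) = 1/(1047/5) = 5/1047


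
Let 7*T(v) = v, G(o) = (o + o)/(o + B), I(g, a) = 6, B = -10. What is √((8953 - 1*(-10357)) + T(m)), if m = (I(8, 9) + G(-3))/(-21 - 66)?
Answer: 3*√304945498/377 ≈ 138.96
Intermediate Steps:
G(o) = 2*o/(-10 + o) (G(o) = (o + o)/(o - 10) = (2*o)/(-10 + o) = 2*o/(-10 + o))
m = -28/377 (m = (6 + 2*(-3)/(-10 - 3))/(-21 - 66) = (6 + 2*(-3)/(-13))/(-87) = (6 + 2*(-3)*(-1/13))*(-1/87) = (6 + 6/13)*(-1/87) = (84/13)*(-1/87) = -28/377 ≈ -0.074271)
T(v) = v/7
√((8953 - 1*(-10357)) + T(m)) = √((8953 - 1*(-10357)) + (⅐)*(-28/377)) = √((8953 + 10357) - 4/377) = √(19310 - 4/377) = √(7279866/377) = 3*√304945498/377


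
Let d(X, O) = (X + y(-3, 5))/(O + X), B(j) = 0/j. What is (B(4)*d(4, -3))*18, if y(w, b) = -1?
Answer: 0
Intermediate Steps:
B(j) = 0
d(X, O) = (-1 + X)/(O + X) (d(X, O) = (X - 1)/(O + X) = (-1 + X)/(O + X))
(B(4)*d(4, -3))*18 = (0*((-1 + 4)/(-3 + 4)))*18 = (0*(3/1))*18 = (0*(1*3))*18 = (0*3)*18 = 0*18 = 0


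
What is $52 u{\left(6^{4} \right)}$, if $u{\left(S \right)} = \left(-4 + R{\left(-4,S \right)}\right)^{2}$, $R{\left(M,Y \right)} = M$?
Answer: $3328$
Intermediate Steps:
$u{\left(S \right)} = 64$ ($u{\left(S \right)} = \left(-4 - 4\right)^{2} = \left(-8\right)^{2} = 64$)
$52 u{\left(6^{4} \right)} = 52 \cdot 64 = 3328$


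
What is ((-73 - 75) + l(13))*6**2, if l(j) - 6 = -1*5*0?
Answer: -5112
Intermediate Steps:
l(j) = 6 (l(j) = 6 - 1*5*0 = 6 - 5*0 = 6 + 0 = 6)
((-73 - 75) + l(13))*6**2 = ((-73 - 75) + 6)*6**2 = (-148 + 6)*36 = -142*36 = -5112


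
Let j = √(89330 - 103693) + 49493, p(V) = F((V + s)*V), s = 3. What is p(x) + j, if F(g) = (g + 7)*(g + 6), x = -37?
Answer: 1648453 + I*√14363 ≈ 1.6485e+6 + 119.85*I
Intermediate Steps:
F(g) = (6 + g)*(7 + g) (F(g) = (7 + g)*(6 + g) = (6 + g)*(7 + g))
p(V) = 42 + V²*(3 + V)² + 13*V*(3 + V) (p(V) = 42 + ((V + 3)*V)² + 13*((V + 3)*V) = 42 + ((3 + V)*V)² + 13*((3 + V)*V) = 42 + (V*(3 + V))² + 13*(V*(3 + V)) = 42 + V²*(3 + V)² + 13*V*(3 + V))
j = 49493 + I*√14363 (j = √(-14363) + 49493 = I*√14363 + 49493 = 49493 + I*√14363 ≈ 49493.0 + 119.85*I)
p(x) + j = (42 + (-37)²*(3 - 37)² + 13*(-37)*(3 - 37)) + (49493 + I*√14363) = (42 + 1369*(-34)² + 13*(-37)*(-34)) + (49493 + I*√14363) = (42 + 1369*1156 + 16354) + (49493 + I*√14363) = (42 + 1582564 + 16354) + (49493 + I*√14363) = 1598960 + (49493 + I*√14363) = 1648453 + I*√14363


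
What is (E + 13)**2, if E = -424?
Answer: 168921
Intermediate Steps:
(E + 13)**2 = (-424 + 13)**2 = (-411)**2 = 168921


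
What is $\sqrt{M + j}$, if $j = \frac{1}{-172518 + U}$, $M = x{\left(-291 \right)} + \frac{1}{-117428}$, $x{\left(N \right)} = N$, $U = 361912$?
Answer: $\frac{i \sqrt{8995986030606485783431}}{5560039658} \approx 17.059 i$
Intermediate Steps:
$M = - \frac{34171549}{117428}$ ($M = -291 + \frac{1}{-117428} = -291 - \frac{1}{117428} = - \frac{34171549}{117428} \approx -291.0$)
$j = \frac{1}{189394}$ ($j = \frac{1}{-172518 + 361912} = \frac{1}{189394} \approx 5.28 \cdot 10^{-6}$)
$\sqrt{M + j} = \sqrt{- \frac{34171549}{117428} + \frac{1}{189394}} = \sqrt{- \frac{3235943116939}{11120079316}} = \frac{i \sqrt{8995986030606485783431}}{5560039658}$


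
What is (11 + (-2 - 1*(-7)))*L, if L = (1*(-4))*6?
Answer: -384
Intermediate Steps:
L = -24 (L = -4*6 = -24)
(11 + (-2 - 1*(-7)))*L = (11 + (-2 - 1*(-7)))*(-24) = (11 + (-2 + 7))*(-24) = (11 + 5)*(-24) = 16*(-24) = -384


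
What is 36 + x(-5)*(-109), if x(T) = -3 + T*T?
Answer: -2362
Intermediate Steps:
x(T) = -3 + T**2
36 + x(-5)*(-109) = 36 + (-3 + (-5)**2)*(-109) = 36 + (-3 + 25)*(-109) = 36 + 22*(-109) = 36 - 2398 = -2362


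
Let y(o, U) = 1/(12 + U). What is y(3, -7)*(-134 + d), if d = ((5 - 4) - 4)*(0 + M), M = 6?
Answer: -152/5 ≈ -30.400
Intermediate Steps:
d = -18 (d = ((5 - 4) - 4)*(0 + 6) = (1 - 4)*6 = -3*6 = -18)
y(3, -7)*(-134 + d) = (-134 - 18)/(12 - 7) = -152/5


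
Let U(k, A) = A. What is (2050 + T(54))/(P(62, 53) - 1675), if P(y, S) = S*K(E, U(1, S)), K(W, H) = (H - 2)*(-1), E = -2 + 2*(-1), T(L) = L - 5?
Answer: -2099/4378 ≈ -0.47944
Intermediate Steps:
T(L) = -5 + L
E = -4 (E = -2 - 2 = -4)
K(W, H) = 2 - H (K(W, H) = (-2 + H)*(-1) = 2 - H)
P(y, S) = S*(2 - S)
(2050 + T(54))/(P(62, 53) - 1675) = (2050 + (-5 + 54))/(53*(2 - 1*53) - 1675) = (2050 + 49)/(53*(2 - 53) - 1675) = 2099/(53*(-51) - 1675) = 2099/(-2703 - 1675) = 2099/(-4378) = 2099*(-1/4378) = -2099/4378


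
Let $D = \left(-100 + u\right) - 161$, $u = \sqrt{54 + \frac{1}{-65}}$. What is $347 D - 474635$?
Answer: $-565202 + \frac{3817 \sqrt{1885}}{65} \approx -5.6265 \cdot 10^{5}$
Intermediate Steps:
$u = \frac{11 \sqrt{1885}}{65}$ ($u = \sqrt{54 - \frac{1}{65}} = \sqrt{\frac{3509}{65}} = \frac{11 \sqrt{1885}}{65} \approx 7.3474$)
$D = -261 + \frac{11 \sqrt{1885}}{65}$ ($D = \left(-100 + \frac{11 \sqrt{1885}}{65}\right) - 161 = -261 + \frac{11 \sqrt{1885}}{65} \approx -253.65$)
$347 D - 474635 = 347 \left(-261 + \frac{11 \sqrt{1885}}{65}\right) - 474635 = \left(-90567 + \frac{3817 \sqrt{1885}}{65}\right) - 474635 = -565202 + \frac{3817 \sqrt{1885}}{65}$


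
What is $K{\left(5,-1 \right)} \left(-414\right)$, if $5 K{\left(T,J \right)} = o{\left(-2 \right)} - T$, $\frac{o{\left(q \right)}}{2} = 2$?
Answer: $\frac{414}{5} \approx 82.8$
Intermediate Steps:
$o{\left(q \right)} = 4$ ($o{\left(q \right)} = 2 \cdot 2 = 4$)
$K{\left(T,J \right)} = \frac{4}{5} - \frac{T}{5}$ ($K{\left(T,J \right)} = \frac{4 - T}{5} = \frac{4}{5} - \frac{T}{5}$)
$K{\left(5,-1 \right)} \left(-414\right) = \left(\frac{4}{5} - 1\right) \left(-414\right) = \left(- \frac{1}{5}\right) \left(-414\right) = \frac{414}{5}$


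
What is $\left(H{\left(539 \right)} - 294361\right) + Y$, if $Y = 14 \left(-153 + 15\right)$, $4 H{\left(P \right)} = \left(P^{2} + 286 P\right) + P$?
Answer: $- \frac{369979}{2} \approx -1.8499 \cdot 10^{5}$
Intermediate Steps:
$H{\left(P \right)} = \frac{P^{2}}{4} + \frac{287 P}{4}$ ($H{\left(P \right)} = \frac{\left(P^{2} + 286 P\right) + P}{4} = \frac{P^{2} + 287 P}{4} = \frac{P^{2}}{4} + \frac{287 P}{4}$)
$Y = -1932$ ($Y = 14 \left(-138\right) = -1932$)
$\left(H{\left(539 \right)} - 294361\right) + Y = \left(\frac{1}{4} \cdot 539 \left(287 + 539\right) - 294361\right) - 1932 = \left(\frac{1}{4} \cdot 539 \cdot 826 - 294361\right) - 1932 = \left(\frac{222607}{2} - 294361\right) - 1932 = - \frac{366115}{2} - 1932 = - \frac{369979}{2}$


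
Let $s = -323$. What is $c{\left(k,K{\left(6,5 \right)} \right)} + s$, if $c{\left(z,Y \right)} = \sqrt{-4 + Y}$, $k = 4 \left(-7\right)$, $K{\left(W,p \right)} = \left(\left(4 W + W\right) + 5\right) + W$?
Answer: $-323 + \sqrt{37} \approx -316.92$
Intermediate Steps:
$K{\left(W,p \right)} = 5 + 6 W$ ($K{\left(W,p \right)} = \left(5 W + 5\right) + W = \left(5 + 5 W\right) + W = 5 + 6 W$)
$k = -28$
$c{\left(k,K{\left(6,5 \right)} \right)} + s = \sqrt{-4 + \left(5 + 6 \cdot 6\right)} - 323 = \sqrt{-4 + \left(5 + 36\right)} - 323 = \sqrt{-4 + 41} - 323 = \sqrt{37} - 323 = -323 + \sqrt{37}$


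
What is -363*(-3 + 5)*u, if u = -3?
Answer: 2178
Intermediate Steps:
-363*(-3 + 5)*u = -363*(-3 + 5)*(-3) = -726*(-3) = -363*(-6) = 2178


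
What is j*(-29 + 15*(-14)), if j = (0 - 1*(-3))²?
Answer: -2151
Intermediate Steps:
j = 9 (j = (0 + 3)² = 3² = 9)
j*(-29 + 15*(-14)) = 9*(-29 + 15*(-14)) = 9*(-29 - 210) = 9*(-239) = -2151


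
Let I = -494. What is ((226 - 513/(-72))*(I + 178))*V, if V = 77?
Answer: -11344795/2 ≈ -5.6724e+6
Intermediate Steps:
((226 - 513/(-72))*(I + 178))*V = ((226 - 513/(-72))*(-494 + 178))*77 = ((226 - 513*(-1/72))*(-316))*77 = ((226 + 57/8)*(-316))*77 = ((1865/8)*(-316))*77 = -147335/2*77 = -11344795/2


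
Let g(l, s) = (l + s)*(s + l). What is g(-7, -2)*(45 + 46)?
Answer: 7371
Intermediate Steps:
g(l, s) = (l + s)**2 (g(l, s) = (l + s)*(l + s) = (l + s)**2)
g(-7, -2)*(45 + 46) = (-7 - 2)**2*(45 + 46) = (-9)**2*91 = 81*91 = 7371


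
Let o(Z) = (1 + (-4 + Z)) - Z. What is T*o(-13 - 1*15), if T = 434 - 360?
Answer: -222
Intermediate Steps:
o(Z) = -3 (o(Z) = (-3 + Z) - Z = -3)
T = 74
T*o(-13 - 1*15) = 74*(-3) = -222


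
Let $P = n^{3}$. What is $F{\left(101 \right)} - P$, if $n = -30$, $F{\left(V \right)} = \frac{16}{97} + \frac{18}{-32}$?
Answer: $\frac{41903383}{1552} \approx 27000.0$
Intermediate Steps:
$F{\left(V \right)} = - \frac{617}{1552}$ ($F{\left(V \right)} = 16 \cdot \frac{1}{97} + 18 \left(- \frac{1}{32}\right) = \frac{16}{97} - \frac{9}{16} = - \frac{617}{1552}$)
$P = -27000$ ($P = \left(-30\right)^{3} = -27000$)
$F{\left(101 \right)} - P = - \frac{617}{1552} - -27000 = - \frac{617}{1552} + 27000 = \frac{41903383}{1552}$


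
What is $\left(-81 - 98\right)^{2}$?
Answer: $32041$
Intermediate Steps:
$\left(-81 - 98\right)^{2} = \left(-179\right)^{2} = 32041$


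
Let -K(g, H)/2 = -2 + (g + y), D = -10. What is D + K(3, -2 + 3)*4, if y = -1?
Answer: -10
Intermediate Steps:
K(g, H) = 6 - 2*g (K(g, H) = -2*(-2 + (g - 1)) = -2*(-2 + (-1 + g)) = -2*(-3 + g) = 6 - 2*g)
D + K(3, -2 + 3)*4 = -10 + (6 - 2*3)*4 = -10 + (6 - 6)*4 = -10 + 0*4 = -10 + 0 = -10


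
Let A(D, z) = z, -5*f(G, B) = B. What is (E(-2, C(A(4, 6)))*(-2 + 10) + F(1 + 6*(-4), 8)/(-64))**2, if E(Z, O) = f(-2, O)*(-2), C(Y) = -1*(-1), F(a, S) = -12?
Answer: 73441/6400 ≈ 11.475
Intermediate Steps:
f(G, B) = -B/5
C(Y) = 1
E(Z, O) = 2*O/5 (E(Z, O) = -O/5*(-2) = 2*O/5)
(E(-2, C(A(4, 6)))*(-2 + 10) + F(1 + 6*(-4), 8)/(-64))**2 = (((2/5)*1)*(-2 + 10) - 12/(-64))**2 = ((2/5)*8 - 12*(-1/64))**2 = (16/5 + 3/16)**2 = (271/80)**2 = 73441/6400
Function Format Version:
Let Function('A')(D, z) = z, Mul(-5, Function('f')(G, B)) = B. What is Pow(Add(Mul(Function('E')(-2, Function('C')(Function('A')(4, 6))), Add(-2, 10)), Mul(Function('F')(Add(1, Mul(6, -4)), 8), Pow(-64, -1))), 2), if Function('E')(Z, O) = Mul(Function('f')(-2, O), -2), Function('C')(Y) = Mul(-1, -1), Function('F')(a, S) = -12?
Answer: Rational(73441, 6400) ≈ 11.475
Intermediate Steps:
Function('f')(G, B) = Mul(Rational(-1, 5), B)
Function('C')(Y) = 1
Function('E')(Z, O) = Mul(Rational(2, 5), O) (Function('E')(Z, O) = Mul(Mul(Rational(-1, 5), O), -2) = Mul(Rational(2, 5), O))
Pow(Add(Mul(Function('E')(-2, Function('C')(Function('A')(4, 6))), Add(-2, 10)), Mul(Function('F')(Add(1, Mul(6, -4)), 8), Pow(-64, -1))), 2) = Pow(Add(Mul(Mul(Rational(2, 5), 1), Add(-2, 10)), Mul(-12, Pow(-64, -1))), 2) = Pow(Add(Mul(Rational(2, 5), 8), Mul(-12, Rational(-1, 64))), 2) = Pow(Add(Rational(16, 5), Rational(3, 16)), 2) = Pow(Rational(271, 80), 2) = Rational(73441, 6400)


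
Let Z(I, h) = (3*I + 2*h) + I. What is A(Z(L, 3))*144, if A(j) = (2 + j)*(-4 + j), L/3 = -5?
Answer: 434304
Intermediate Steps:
L = -15 (L = 3*(-5) = -15)
Z(I, h) = 2*h + 4*I (Z(I, h) = (2*h + 3*I) + I = 2*h + 4*I)
A(j) = (-4 + j)*(2 + j)
A(Z(L, 3))*144 = (-8 + (2*3 + 4*(-15))² - 2*(2*3 + 4*(-15)))*144 = (-8 + (6 - 60)² - 2*(6 - 60))*144 = (-8 + (-54)² - 2*(-54))*144 = (-8 + 2916 + 108)*144 = 3016*144 = 434304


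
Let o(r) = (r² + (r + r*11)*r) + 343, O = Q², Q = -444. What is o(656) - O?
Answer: 5397575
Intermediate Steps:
O = 197136 (O = (-444)² = 197136)
o(r) = 343 + 13*r² (o(r) = (r² + (r + 11*r)*r) + 343 = (r² + (12*r)*r) + 343 = (r² + 12*r²) + 343 = 13*r² + 343 = 343 + 13*r²)
o(656) - O = (343 + 13*656²) - 1*197136 = (343 + 13*430336) - 197136 = (343 + 5594368) - 197136 = 5594711 - 197136 = 5397575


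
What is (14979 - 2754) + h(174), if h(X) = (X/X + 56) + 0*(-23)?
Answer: 12282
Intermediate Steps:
h(X) = 57 (h(X) = (1 + 56) + 0 = 57 + 0 = 57)
(14979 - 2754) + h(174) = (14979 - 2754) + 57 = 12225 + 57 = 12282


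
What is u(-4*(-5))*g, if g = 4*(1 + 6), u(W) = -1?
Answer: -28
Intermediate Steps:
g = 28 (g = 4*7 = 28)
u(-4*(-5))*g = -1*28 = -28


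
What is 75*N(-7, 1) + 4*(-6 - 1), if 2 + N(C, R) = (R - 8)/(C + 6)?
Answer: 347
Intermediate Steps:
N(C, R) = -2 + (-8 + R)/(6 + C) (N(C, R) = -2 + (R - 8)/(C + 6) = -2 + (-8 + R)/(6 + C))
75*N(-7, 1) + 4*(-6 - 1) = 75*((-20 + 1 - 2*(-7))/(6 - 7)) + 4*(-6 - 1) = 75*((-20 + 1 + 14)/(-1)) + 4*(-7) = 75*(-1*(-5)) - 28 = 75*5 - 28 = 375 - 28 = 347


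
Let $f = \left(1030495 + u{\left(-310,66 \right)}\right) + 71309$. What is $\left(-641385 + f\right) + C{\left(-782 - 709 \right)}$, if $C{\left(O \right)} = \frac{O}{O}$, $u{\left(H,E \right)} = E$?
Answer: $460486$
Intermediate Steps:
$C{\left(O \right)} = 1$
$f = 1101870$ ($f = \left(1030495 + 66\right) + 71309 = 1030561 + 71309 = 1101870$)
$\left(-641385 + f\right) + C{\left(-782 - 709 \right)} = \left(-641385 + 1101870\right) + 1 = 460485 + 1 = 460486$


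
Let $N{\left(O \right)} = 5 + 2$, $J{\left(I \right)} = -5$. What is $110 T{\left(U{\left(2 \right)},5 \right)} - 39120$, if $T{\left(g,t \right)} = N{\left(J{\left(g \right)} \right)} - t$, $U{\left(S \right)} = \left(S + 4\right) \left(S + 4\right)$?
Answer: $-38900$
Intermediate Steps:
$N{\left(O \right)} = 7$
$U{\left(S \right)} = \left(4 + S\right)^{2}$ ($U{\left(S \right)} = \left(4 + S\right) \left(4 + S\right) = \left(4 + S\right)^{2}$)
$T{\left(g,t \right)} = 7 - t$
$110 T{\left(U{\left(2 \right)},5 \right)} - 39120 = 110 \left(7 - 5\right) - 39120 = 110 \cdot 2 - 39120 = 220 - 39120 = -38900$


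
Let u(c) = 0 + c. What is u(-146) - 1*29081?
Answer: -29227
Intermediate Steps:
u(c) = c
u(-146) - 1*29081 = -146 - 1*29081 = -146 - 29081 = -29227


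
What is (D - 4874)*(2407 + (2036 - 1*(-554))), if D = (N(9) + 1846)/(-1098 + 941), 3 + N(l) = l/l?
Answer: -3833008814/157 ≈ -2.4414e+7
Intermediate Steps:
N(l) = -2 (N(l) = -3 + l/l = -3 + 1 = -2)
D = -1844/157 (D = (-2 + 1846)/(-1098 + 941) = 1844/(-157) = 1844*(-1/157) = -1844/157 ≈ -11.745)
(D - 4874)*(2407 + (2036 - 1*(-554))) = (-1844/157 - 4874)*(2407 + (2036 - 1*(-554))) = -767062*(2407 + (2036 + 554))/157 = -767062*(2407 + 2590)/157 = -767062/157*4997 = -3833008814/157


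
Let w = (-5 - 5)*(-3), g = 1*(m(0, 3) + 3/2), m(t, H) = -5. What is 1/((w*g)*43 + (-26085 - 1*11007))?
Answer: -1/41607 ≈ -2.4034e-5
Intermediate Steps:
g = -7/2 (g = 1*(-5 + 3/2) = 1*(-7/2) = -7/2 ≈ -3.5000)
w = 30 (w = -10*(-3) = 30)
1/((w*g)*43 + (-26085 - 1*11007)) = 1/((30*(-7/2))*43 + (-26085 - 1*11007)) = 1/(-105*43 + (-26085 - 11007)) = 1/(-4515 - 37092) = 1/(-41607) = -1/41607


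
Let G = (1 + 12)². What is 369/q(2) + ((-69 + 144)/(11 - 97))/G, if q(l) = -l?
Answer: -1340799/7267 ≈ -184.51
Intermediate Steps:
G = 169 (G = 13² = 169)
369/q(2) + ((-69 + 144)/(11 - 97))/G = 369/((-1*2)) + ((-69 + 144)/(11 - 97))/169 = 369/(-2) + (75/(-86))*(1/169) = 369*(-½) + (75*(-1/86))*(1/169) = -369/2 - 75/86*1/169 = -369/2 - 75/14534 = -1340799/7267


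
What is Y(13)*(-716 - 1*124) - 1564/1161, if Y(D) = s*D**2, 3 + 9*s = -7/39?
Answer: 58223876/1161 ≈ 50150.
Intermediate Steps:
s = -124/351 (s = -1/3 + (-7/39)/9 = -1/3 + (-7*1/39)/9 = -1/3 + (1/9)*(-7/39) = -1/3 - 7/351 = -124/351 ≈ -0.35328)
Y(D) = -124*D**2/351
Y(13)*(-716 - 1*124) - 1564/1161 = (-124/351*13**2)*(-716 - 1*124) - 1564/1161 = (-124/351*169)*(-716 - 124) - 1564*1/1161 = -1612/27*(-840) - 1564/1161 = 451360/9 - 1564/1161 = 58223876/1161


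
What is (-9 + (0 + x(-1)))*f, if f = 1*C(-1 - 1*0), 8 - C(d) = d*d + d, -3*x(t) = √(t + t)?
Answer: -72 - 8*I*√2/3 ≈ -72.0 - 3.7712*I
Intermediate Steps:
x(t) = -√2*√t/3 (x(t) = -√(t + t)/3 = -√2*√t/3)
C(d) = 8 - d - d² (C(d) = 8 - (d*d + d) = 8 - (d² + d) = 8 - (d + d²) = 8 + (-d - d²) = 8 - d - d²)
f = 8 (f = 1*(8 - (-1 - 1*0) - (-1 - 1*0)²) = 1*(8 - (-1 + 0) - (-1 + 0)²) = 1*(8 - 1*(-1) - 1*(-1)²) = 1*(8 + 1 - 1*1) = 1*(8 + 1 - 1) = 1*8 = 8)
(-9 + (0 + x(-1)))*f = (-9 + (0 - √2*√(-1)/3))*8 = (-9 + (0 - √2*I/3))*8 = (-9 + (0 - I*√2/3))*8 = (-9 - I*√2/3)*8 = -72 - 8*I*√2/3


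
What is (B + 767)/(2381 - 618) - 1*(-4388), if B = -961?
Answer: 7735850/1763 ≈ 4387.9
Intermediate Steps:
(B + 767)/(2381 - 618) - 1*(-4388) = (-961 + 767)/(2381 - 618) - 1*(-4388) = -194/1763 + 4388 = 7735850/1763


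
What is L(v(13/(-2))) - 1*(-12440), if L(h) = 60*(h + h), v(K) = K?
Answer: 11660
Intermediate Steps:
L(h) = 120*h (L(h) = 60*(2*h) = 120*h)
L(v(13/(-2))) - 1*(-12440) = 120*(13/(-2)) - 1*(-12440) = 120*(13*(-½)) + 12440 = 120*(-13/2) + 12440 = -780 + 12440 = 11660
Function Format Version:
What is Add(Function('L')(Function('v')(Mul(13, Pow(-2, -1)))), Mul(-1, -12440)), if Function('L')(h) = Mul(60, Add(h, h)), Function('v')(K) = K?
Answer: 11660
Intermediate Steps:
Function('L')(h) = Mul(120, h) (Function('L')(h) = Mul(60, Mul(2, h)) = Mul(120, h))
Add(Function('L')(Function('v')(Mul(13, Pow(-2, -1)))), Mul(-1, -12440)) = Add(Mul(120, Mul(13, Pow(-2, -1))), Mul(-1, -12440)) = Add(Mul(120, Mul(13, Rational(-1, 2))), 12440) = Add(Mul(120, Rational(-13, 2)), 12440) = Add(-780, 12440) = 11660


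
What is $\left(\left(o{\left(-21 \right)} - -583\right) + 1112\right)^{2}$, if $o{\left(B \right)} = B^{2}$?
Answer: $4562496$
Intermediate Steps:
$\left(\left(o{\left(-21 \right)} - -583\right) + 1112\right)^{2} = \left(\left(\left(-21\right)^{2} - -583\right) + 1112\right)^{2} = \left(\left(441 + 583\right) + 1112\right)^{2} = \left(1024 + 1112\right)^{2} = 2136^{2} = 4562496$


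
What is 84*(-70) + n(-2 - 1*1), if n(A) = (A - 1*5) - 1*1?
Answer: -5889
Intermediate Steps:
n(A) = -6 + A (n(A) = (A - 5) - 1 = (-5 + A) - 1 = -6 + A)
84*(-70) + n(-2 - 1*1) = 84*(-70) + (-6 + (-2 - 1*1)) = -5880 + (-6 + (-2 - 1)) = -5880 + (-6 - 3) = -5880 - 9 = -5889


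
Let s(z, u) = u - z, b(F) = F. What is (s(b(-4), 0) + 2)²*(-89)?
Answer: -3204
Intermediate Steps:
(s(b(-4), 0) + 2)²*(-89) = ((0 - 1*(-4)) + 2)²*(-89) = ((0 + 4) + 2)²*(-89) = (4 + 2)²*(-89) = 6²*(-89) = 36*(-89) = -3204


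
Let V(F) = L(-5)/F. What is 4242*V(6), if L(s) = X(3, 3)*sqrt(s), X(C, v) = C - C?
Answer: 0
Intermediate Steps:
X(C, v) = 0
L(s) = 0 (L(s) = 0*sqrt(s) = 0)
V(F) = 0 (V(F) = 0/F = 0)
4242*V(6) = 4242*0 = 0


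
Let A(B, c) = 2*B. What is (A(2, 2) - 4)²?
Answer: 0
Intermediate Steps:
(A(2, 2) - 4)² = (2*2 - 4)² = (4 - 4)² = 0² = 0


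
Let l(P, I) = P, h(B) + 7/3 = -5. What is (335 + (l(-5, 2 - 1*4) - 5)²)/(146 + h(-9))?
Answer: 1305/416 ≈ 3.1370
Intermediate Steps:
h(B) = -22/3 (h(B) = -7/3 - 5 = -22/3)
(335 + (l(-5, 2 - 1*4) - 5)²)/(146 + h(-9)) = (335 + (-5 - 5)²)/(146 - 22/3) = (335 + (-10)²)/(416/3) = (335 + 100)*(3/416) = 435*(3/416) = 1305/416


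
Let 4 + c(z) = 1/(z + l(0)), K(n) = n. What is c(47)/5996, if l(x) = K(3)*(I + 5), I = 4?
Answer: -295/443704 ≈ -0.00066486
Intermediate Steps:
l(x) = 27 (l(x) = 3*(4 + 5) = 3*9 = 27)
c(z) = -4 + 1/(27 + z) (c(z) = -4 + 1/(z + 27) = -4 + 1/(27 + z))
c(47)/5996 = ((-107 - 4*47)/(27 + 47))/5996 = ((-107 - 188)/74)*(1/5996) = ((1/74)*(-295))*(1/5996) = -295/74*1/5996 = -295/443704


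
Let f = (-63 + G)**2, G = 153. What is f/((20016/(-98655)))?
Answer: -22197375/556 ≈ -39923.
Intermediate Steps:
f = 8100 (f = (-63 + 153)**2 = 90**2 = 8100)
f/((20016/(-98655))) = 8100/((20016/(-98655))) = 8100/((20016*(-1/98655))) = 8100/(-6672/32885) = 8100*(-32885/6672) = -22197375/556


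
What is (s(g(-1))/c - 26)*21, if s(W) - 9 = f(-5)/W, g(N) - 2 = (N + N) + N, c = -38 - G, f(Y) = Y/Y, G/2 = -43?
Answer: -1085/2 ≈ -542.50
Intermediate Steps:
G = -86 (G = 2*(-43) = -86)
f(Y) = 1
c = 48 (c = -38 - 1*(-86) = -38 + 86 = 48)
g(N) = 2 + 3*N (g(N) = 2 + ((N + N) + N) = 2 + (2*N + N) = 2 + 3*N)
s(W) = 9 + 1/W
(s(g(-1))/c - 26)*21 = ((9 + 1/(2 + 3*(-1)))/48 - 26)*21 = ((9 + 1/(2 - 3))*(1/48) - 26)*21 = ((9 + 1/(-1))*(1/48) - 26)*21 = ((9 - 1)*(1/48) - 26)*21 = (8*(1/48) - 26)*21 = (⅙ - 26)*21 = -155/6*21 = -1085/2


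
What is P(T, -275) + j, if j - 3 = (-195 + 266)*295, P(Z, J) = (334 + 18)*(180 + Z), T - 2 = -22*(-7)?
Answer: 139220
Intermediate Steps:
T = 156 (T = 2 - 22*(-7) = 2 + 154 = 156)
P(Z, J) = 63360 + 352*Z (P(Z, J) = 352*(180 + Z) = 63360 + 352*Z)
j = 20948 (j = 3 + (-195 + 266)*295 = 3 + 71*295 = 3 + 20945 = 20948)
P(T, -275) + j = (63360 + 352*156) + 20948 = (63360 + 54912) + 20948 = 118272 + 20948 = 139220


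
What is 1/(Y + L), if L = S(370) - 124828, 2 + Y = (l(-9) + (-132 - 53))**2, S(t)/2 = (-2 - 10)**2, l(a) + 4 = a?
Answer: -1/85338 ≈ -1.1718e-5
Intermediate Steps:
l(a) = -4 + a
S(t) = 288 (S(t) = 2*(-2 - 10)**2 = 2*(-12)**2 = 2*144 = 288)
Y = 39202 (Y = -2 + ((-4 - 9) + (-132 - 53))**2 = -2 + (-13 - 185)**2 = -2 + (-198)**2 = -2 + 39204 = 39202)
L = -124540 (L = 288 - 124828 = -124540)
1/(Y + L) = 1/(39202 - 124540) = 1/(-85338) = -1/85338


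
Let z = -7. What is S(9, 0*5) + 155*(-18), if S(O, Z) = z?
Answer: -2797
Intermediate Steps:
S(O, Z) = -7
S(9, 0*5) + 155*(-18) = -7 + 155*(-18) = -7 - 2790 = -2797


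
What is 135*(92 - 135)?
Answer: -5805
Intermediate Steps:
135*(92 - 135) = 135*(-43) = -5805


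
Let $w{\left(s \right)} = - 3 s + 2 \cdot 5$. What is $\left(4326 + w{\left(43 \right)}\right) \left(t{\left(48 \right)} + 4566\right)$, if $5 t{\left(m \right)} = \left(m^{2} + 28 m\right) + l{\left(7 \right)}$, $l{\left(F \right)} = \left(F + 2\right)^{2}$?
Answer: $\frac{111733713}{5} \approx 2.2347 \cdot 10^{7}$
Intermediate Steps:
$l{\left(F \right)} = \left(2 + F\right)^{2}$
$w{\left(s \right)} = 10 - 3 s$ ($w{\left(s \right)} = - 3 s + 10 = 10 - 3 s$)
$t{\left(m \right)} = \frac{81}{5} + \frac{m^{2}}{5} + \frac{28 m}{5}$ ($t{\left(m \right)} = \frac{\left(m^{2} + 28 m\right) + \left(2 + 7\right)^{2}}{5} = \frac{\left(m^{2} + 28 m\right) + 9^{2}}{5} = \frac{\left(m^{2} + 28 m\right) + 81}{5} = \frac{81 + m^{2} + 28 m}{5} = \frac{81}{5} + \frac{m^{2}}{5} + \frac{28 m}{5}$)
$\left(4326 + w{\left(43 \right)}\right) \left(t{\left(48 \right)} + 4566\right) = \left(4326 + \left(10 - 129\right)\right) \left(\left(\frac{81}{5} + \frac{48^{2}}{5} + \frac{28}{5} \cdot 48\right) + 4566\right) = \left(4326 + \left(10 - 129\right)\right) \left(\left(\frac{81}{5} + \frac{1}{5} \cdot 2304 + \frac{1344}{5}\right) + 4566\right) = \left(4326 - 119\right) \left(\left(\frac{81}{5} + \frac{2304}{5} + \frac{1344}{5}\right) + 4566\right) = 4207 \left(\frac{3729}{5} + 4566\right) = 4207 \cdot \frac{26559}{5} = \frac{111733713}{5}$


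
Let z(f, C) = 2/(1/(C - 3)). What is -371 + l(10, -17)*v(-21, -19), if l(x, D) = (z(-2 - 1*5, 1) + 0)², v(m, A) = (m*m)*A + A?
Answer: -134739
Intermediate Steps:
z(f, C) = -6 + 2*C (z(f, C) = 2/(1/(-3 + C)) = 2*(-3 + C) = -6 + 2*C)
v(m, A) = A + A*m² (v(m, A) = m²*A + A = A*m² + A = A + A*m²)
l(x, D) = 16 (l(x, D) = ((-6 + 2*1) + 0)² = ((-6 + 2) + 0)² = (-4 + 0)² = (-4)² = 16)
-371 + l(10, -17)*v(-21, -19) = -371 + 16*(-19*(1 + (-21)²)) = -371 + 16*(-19*(1 + 441)) = -371 + 16*(-19*442) = -371 + 16*(-8398) = -371 - 134368 = -134739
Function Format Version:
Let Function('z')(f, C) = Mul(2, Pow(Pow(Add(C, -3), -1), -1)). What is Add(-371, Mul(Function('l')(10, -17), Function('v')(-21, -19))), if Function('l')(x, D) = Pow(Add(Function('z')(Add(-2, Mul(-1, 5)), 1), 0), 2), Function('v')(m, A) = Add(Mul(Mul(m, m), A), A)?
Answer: -134739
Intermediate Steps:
Function('z')(f, C) = Add(-6, Mul(2, C)) (Function('z')(f, C) = Mul(2, Pow(Pow(Add(-3, C), -1), -1)) = Mul(2, Add(-3, C)) = Add(-6, Mul(2, C)))
Function('v')(m, A) = Add(A, Mul(A, Pow(m, 2))) (Function('v')(m, A) = Add(Mul(Pow(m, 2), A), A) = Add(Mul(A, Pow(m, 2)), A) = Add(A, Mul(A, Pow(m, 2))))
Function('l')(x, D) = 16 (Function('l')(x, D) = Pow(Add(Add(-6, Mul(2, 1)), 0), 2) = Pow(Add(Add(-6, 2), 0), 2) = Pow(Add(-4, 0), 2) = Pow(-4, 2) = 16)
Add(-371, Mul(Function('l')(10, -17), Function('v')(-21, -19))) = Add(-371, Mul(16, Mul(-19, Add(1, Pow(-21, 2))))) = Add(-371, Mul(16, Mul(-19, Add(1, 441)))) = Add(-371, Mul(16, Mul(-19, 442))) = Add(-371, Mul(16, -8398)) = Add(-371, -134368) = -134739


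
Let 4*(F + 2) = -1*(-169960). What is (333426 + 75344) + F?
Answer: 451258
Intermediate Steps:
F = 42488 (F = -2 + (-1*(-169960))/4 = -2 + (1/4)*169960 = -2 + 42490 = 42488)
(333426 + 75344) + F = (333426 + 75344) + 42488 = 408770 + 42488 = 451258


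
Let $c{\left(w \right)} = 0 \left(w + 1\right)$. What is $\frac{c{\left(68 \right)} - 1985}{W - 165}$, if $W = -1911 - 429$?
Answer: $\frac{397}{501} \approx 0.79242$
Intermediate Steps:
$W = -2340$ ($W = -1911 - 429 = -2340$)
$c{\left(w \right)} = 0$ ($c{\left(w \right)} = 0 \left(1 + w\right) = 0$)
$\frac{c{\left(68 \right)} - 1985}{W - 165} = \frac{0 - 1985}{-2340 - 165} = - \frac{1985}{-2505} = \left(-1985\right) \left(- \frac{1}{2505}\right) = \frac{397}{501}$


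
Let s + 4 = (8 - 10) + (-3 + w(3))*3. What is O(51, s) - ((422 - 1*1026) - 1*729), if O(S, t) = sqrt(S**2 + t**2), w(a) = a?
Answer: 1333 + 3*sqrt(293) ≈ 1384.4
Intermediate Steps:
s = -6 (s = -4 + ((8 - 10) + (-3 + 3)*3) = -4 + (-2 + 0*3) = -4 + (-2 + 0) = -4 - 2 = -6)
O(51, s) - ((422 - 1*1026) - 1*729) = sqrt(51**2 + (-6)**2) - ((422 - 1*1026) - 1*729) = sqrt(2601 + 36) - ((422 - 1026) - 729) = sqrt(2637) - (-604 - 729) = 3*sqrt(293) - 1*(-1333) = 3*sqrt(293) + 1333 = 1333 + 3*sqrt(293)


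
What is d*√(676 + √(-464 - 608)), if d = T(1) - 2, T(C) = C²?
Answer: -2*√(169 + I*√67) ≈ -26.008 - 0.62946*I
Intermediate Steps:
d = -1 (d = 1² - 2 = 1 - 2 = -1)
d*√(676 + √(-464 - 608)) = -√(676 + √(-464 - 608)) = -√(676 + √(-1072)) = -√(676 + 4*I*√67)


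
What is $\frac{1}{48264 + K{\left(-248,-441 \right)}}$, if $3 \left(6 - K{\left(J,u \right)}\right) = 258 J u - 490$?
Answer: $- \frac{3}{28071644} \approx -1.0687 \cdot 10^{-7}$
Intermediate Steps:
$K{\left(J,u \right)} = \frac{508}{3} - 86 J u$ ($K{\left(J,u \right)} = 6 - \frac{258 J u - 490}{3} = 6 - \frac{-490 + 258 J u}{3} = 6 - \left(- \frac{490}{3} + 86 J u\right) = \frac{508}{3} - 86 J u$)
$\frac{1}{48264 + K{\left(-248,-441 \right)}} = \frac{1}{48264 + \left(\frac{508}{3} - \left(-21328\right) \left(-441\right)\right)} = \frac{1}{48264 + \left(\frac{508}{3} - 9405648\right)} = \frac{1}{48264 - \frac{28216436}{3}} = \frac{1}{- \frac{28071644}{3}} = - \frac{3}{28071644}$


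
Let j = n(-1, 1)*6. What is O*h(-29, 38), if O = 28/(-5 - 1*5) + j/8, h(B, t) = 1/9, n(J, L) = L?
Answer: -41/180 ≈ -0.22778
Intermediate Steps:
j = 6 (j = 1*6 = 6)
h(B, t) = 1/9
O = -41/20 (O = 28/(-5 - 1*5) + 6/8 = 28/(-5 - 5) + 6*(1/8) = 28/(-10) + 3/4 = 28*(-1/10) + 3/4 = -14/5 + 3/4 = -41/20 ≈ -2.0500)
O*h(-29, 38) = -41/20*1/9 = -41/180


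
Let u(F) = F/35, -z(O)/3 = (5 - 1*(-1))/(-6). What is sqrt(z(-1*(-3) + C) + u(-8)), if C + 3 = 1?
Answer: sqrt(3395)/35 ≈ 1.6648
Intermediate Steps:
C = -2 (C = -3 + 1 = -2)
z(O) = 3 (z(O) = -3*(5 - 1*(-1))/(-6) = -3*(5 + 1)*(-1)/6 = -18*(-1)/6 = -3*(-1) = 3)
u(F) = F/35 (u(F) = F*(1/35) = F/35)
sqrt(z(-1*(-3) + C) + u(-8)) = sqrt(3 + (1/35)*(-8)) = sqrt(3 - 8/35) = sqrt(97/35) = sqrt(3395)/35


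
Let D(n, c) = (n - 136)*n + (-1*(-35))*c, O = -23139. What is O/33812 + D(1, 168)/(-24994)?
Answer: -386293053/422548564 ≈ -0.91420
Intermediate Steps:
D(n, c) = 35*c + n*(-136 + n) (D(n, c) = (-136 + n)*n + 35*c = n*(-136 + n) + 35*c = 35*c + n*(-136 + n))
O/33812 + D(1, 168)/(-24994) = -23139/33812 + (1² - 136*1 + 35*168)/(-24994) = -23139*1/33812 + (1 - 136 + 5880)*(-1/24994) = -23139/33812 + 5745*(-1/24994) = -23139/33812 - 5745/24994 = -386293053/422548564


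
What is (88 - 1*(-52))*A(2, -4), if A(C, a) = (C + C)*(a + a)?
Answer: -4480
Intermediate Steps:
A(C, a) = 4*C*a (A(C, a) = (2*C)*(2*a) = 4*C*a)
(88 - 1*(-52))*A(2, -4) = (88 - 1*(-52))*(4*2*(-4)) = (88 + 52)*(-32) = 140*(-32) = -4480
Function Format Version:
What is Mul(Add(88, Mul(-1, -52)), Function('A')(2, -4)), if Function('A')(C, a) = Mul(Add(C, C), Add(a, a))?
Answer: -4480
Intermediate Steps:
Function('A')(C, a) = Mul(4, C, a) (Function('A')(C, a) = Mul(Mul(2, C), Mul(2, a)) = Mul(4, C, a))
Mul(Add(88, Mul(-1, -52)), Function('A')(2, -4)) = Mul(Add(88, Mul(-1, -52)), Mul(4, 2, -4)) = Mul(Add(88, 52), -32) = Mul(140, -32) = -4480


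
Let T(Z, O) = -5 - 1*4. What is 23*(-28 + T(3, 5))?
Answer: -851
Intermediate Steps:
T(Z, O) = -9 (T(Z, O) = -5 - 4 = -9)
23*(-28 + T(3, 5)) = 23*(-28 - 9) = 23*(-37) = -851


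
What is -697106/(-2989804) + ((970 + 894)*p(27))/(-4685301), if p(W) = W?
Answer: 173093365733/778229537278 ≈ 0.22242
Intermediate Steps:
-697106/(-2989804) + ((970 + 894)*p(27))/(-4685301) = -697106/(-2989804) + ((970 + 894)*27)/(-4685301) = -697106*(-1/2989804) + (1864*27)*(-1/4685301) = 348553/1494902 + 50328*(-1/4685301) = 348553/1494902 - 5592/520589 = 173093365733/778229537278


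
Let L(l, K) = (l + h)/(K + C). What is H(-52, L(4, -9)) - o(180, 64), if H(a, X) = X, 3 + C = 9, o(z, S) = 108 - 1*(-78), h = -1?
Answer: -187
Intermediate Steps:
o(z, S) = 186 (o(z, S) = 108 + 78 = 186)
C = 6 (C = -3 + 9 = 6)
L(l, K) = (-1 + l)/(6 + K) (L(l, K) = (l - 1)/(K + 6) = (-1 + l)/(6 + K))
H(-52, L(4, -9)) - o(180, 64) = (-1 + 4)/(6 - 9) - 1*186 = 3/(-3) - 186 = -⅓*3 - 186 = -1 - 186 = -187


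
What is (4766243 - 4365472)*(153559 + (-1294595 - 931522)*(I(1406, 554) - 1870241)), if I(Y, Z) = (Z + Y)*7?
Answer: 1656319659336149836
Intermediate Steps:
I(Y, Z) = 7*Y + 7*Z (I(Y, Z) = (Y + Z)*7 = 7*Y + 7*Z)
(4766243 - 4365472)*(153559 + (-1294595 - 931522)*(I(1406, 554) - 1870241)) = (4766243 - 4365472)*(153559 + (-1294595 - 931522)*((7*1406 + 7*554) - 1870241)) = 400771*(153559 - 2226117*((9842 + 3878) - 1870241)) = 400771*(153559 - 2226117*(13720 - 1870241)) = 400771*(153559 - 2226117*(-1856521)) = 400771*(153559 + 4132832958957) = 400771*4132833112516 = 1656319659336149836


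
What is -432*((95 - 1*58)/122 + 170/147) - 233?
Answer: -2581325/2989 ≈ -863.61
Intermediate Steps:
-432*((95 - 1*58)/122 + 170/147) - 233 = -432*((95 - 58)*(1/122) + 170*(1/147)) - 233 = -432*(37*(1/122) + 170/147) - 233 = -432*(37/122 + 170/147) - 233 = -432*26179/17934 - 233 = -1884888/2989 - 233 = -2581325/2989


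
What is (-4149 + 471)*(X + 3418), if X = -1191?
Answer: -8190906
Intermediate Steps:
(-4149 + 471)*(X + 3418) = (-4149 + 471)*(-1191 + 3418) = -3678*2227 = -8190906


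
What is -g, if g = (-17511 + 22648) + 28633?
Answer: -33770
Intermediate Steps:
g = 33770 (g = 5137 + 28633 = 33770)
-g = -1*33770 = -33770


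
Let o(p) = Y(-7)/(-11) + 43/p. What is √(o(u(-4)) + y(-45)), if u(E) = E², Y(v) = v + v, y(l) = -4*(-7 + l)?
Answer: 3*√45595/44 ≈ 14.559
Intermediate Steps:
y(l) = 28 - 4*l
Y(v) = 2*v
o(p) = 14/11 + 43/p (o(p) = (2*(-7))/(-11) + 43/p = -14*(-1/11) + 43/p = 14/11 + 43/p)
√(o(u(-4)) + y(-45)) = √((14/11 + 43/((-4)²)) + (28 - 4*(-45))) = √((14/11 + 43/16) + (28 + 180)) = √((14/11 + 43*(1/16)) + 208) = √((14/11 + 43/16) + 208) = √(697/176 + 208) = √(37305/176) = 3*√45595/44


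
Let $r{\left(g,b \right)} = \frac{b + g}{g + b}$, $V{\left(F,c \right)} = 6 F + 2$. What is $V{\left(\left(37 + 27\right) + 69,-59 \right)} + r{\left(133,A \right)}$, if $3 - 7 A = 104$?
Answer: $801$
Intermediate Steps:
$A = - \frac{101}{7}$ ($A = \frac{3}{7} - \frac{104}{7} = - \frac{101}{7} \approx -14.429$)
$V{\left(F,c \right)} = 2 + 6 F$
$r{\left(g,b \right)} = 1$ ($r{\left(g,b \right)} = \frac{b + g}{b + g} = 1$)
$V{\left(\left(37 + 27\right) + 69,-59 \right)} + r{\left(133,A \right)} = \left(2 + 6 \left(\left(37 + 27\right) + 69\right)\right) + 1 = \left(2 + 6 \left(64 + 69\right)\right) + 1 = \left(2 + 6 \cdot 133\right) + 1 = \left(2 + 798\right) + 1 = 800 + 1 = 801$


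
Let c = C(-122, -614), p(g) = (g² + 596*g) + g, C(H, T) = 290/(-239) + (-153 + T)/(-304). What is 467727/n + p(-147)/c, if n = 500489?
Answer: -2405402923434369/47623029817 ≈ -50509.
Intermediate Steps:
C(H, T) = -51593/72656 - T/304 (C(H, T) = 290*(-1/239) + (-153 + T)*(-1/304) = -290/239 + (153/304 - T/304) = -51593/72656 - T/304)
p(g) = g² + 597*g
c = 95153/72656 (c = -51593/72656 - 1/304*(-614) = -51593/72656 + 307/152 = 95153/72656 ≈ 1.3096)
467727/n + p(-147)/c = 467727/500489 + (-147*(597 - 147))/(95153/72656) = 467727*(1/500489) - 147*450*(72656/95153) = 467727/500489 - 66150*72656/95153 = 467727/500489 - 4806194400/95153 = -2405402923434369/47623029817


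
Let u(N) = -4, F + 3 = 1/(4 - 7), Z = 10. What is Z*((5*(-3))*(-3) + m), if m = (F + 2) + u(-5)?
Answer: 1190/3 ≈ 396.67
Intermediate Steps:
F = -10/3 (F = -3 + 1/(4 - 7) = -3 + 1/(-3) = -3 - 1/3 = -10/3 ≈ -3.3333)
m = -16/3 (m = (-10/3 + 2) - 4 = -4/3 - 4 = -16/3 ≈ -5.3333)
Z*((5*(-3))*(-3) + m) = 10*((5*(-3))*(-3) - 16/3) = 10*(-15*(-3) - 16/3) = 10*(45 - 16/3) = 10*(119/3) = 1190/3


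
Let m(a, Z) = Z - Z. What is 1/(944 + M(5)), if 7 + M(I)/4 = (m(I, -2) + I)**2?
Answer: 1/1016 ≈ 0.00098425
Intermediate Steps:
m(a, Z) = 0
M(I) = -28 + 4*I**2 (M(I) = -28 + 4*(0 + I)**2 = -28 + 4*I**2)
1/(944 + M(5)) = 1/(944 + (-28 + 4*5**2)) = 1/(944 + (-28 + 4*25)) = 1/(944 + (-28 + 100)) = 1/(944 + 72) = 1/1016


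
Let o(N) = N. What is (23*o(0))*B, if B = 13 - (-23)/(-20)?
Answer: 0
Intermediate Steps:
B = 237/20 (B = 13 - (-23)*(-1)/20 = 13 - 1*23/20 = 13 - 23/20 = 237/20 ≈ 11.850)
(23*o(0))*B = (23*0)*(237/20) = 0*(237/20) = 0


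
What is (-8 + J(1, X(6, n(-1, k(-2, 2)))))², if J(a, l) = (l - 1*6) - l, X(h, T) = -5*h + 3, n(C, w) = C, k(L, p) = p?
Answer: 196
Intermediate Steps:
X(h, T) = 3 - 5*h
J(a, l) = -6 (J(a, l) = (l - 6) - l = (-6 + l) - l = -6)
(-8 + J(1, X(6, n(-1, k(-2, 2)))))² = (-8 - 6)² = (-14)² = 196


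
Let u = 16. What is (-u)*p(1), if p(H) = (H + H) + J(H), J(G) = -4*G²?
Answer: 32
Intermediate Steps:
p(H) = -4*H² + 2*H (p(H) = (H + H) - 4*H² = 2*H - 4*H² = -4*H² + 2*H)
(-u)*p(1) = (-1*16)*(2*1*(1 - 2*1)) = -32*(1 - 2) = -32*(-1) = -16*(-2) = 32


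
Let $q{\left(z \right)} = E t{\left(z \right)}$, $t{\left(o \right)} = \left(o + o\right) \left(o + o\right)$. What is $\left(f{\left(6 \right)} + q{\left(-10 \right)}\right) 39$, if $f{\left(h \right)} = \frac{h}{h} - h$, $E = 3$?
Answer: $46605$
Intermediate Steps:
$t{\left(o \right)} = 4 o^{2}$ ($t{\left(o \right)} = 2 o 2 o = 4 o^{2}$)
$f{\left(h \right)} = 1 - h$
$q{\left(z \right)} = 12 z^{2}$ ($q{\left(z \right)} = 3 \cdot 4 z^{2} = 12 z^{2}$)
$\left(f{\left(6 \right)} + q{\left(-10 \right)}\right) 39 = \left(\left(1 - 6\right) + 12 \left(-10\right)^{2}\right) 39 = \left(\left(1 - 6\right) + 12 \cdot 100\right) 39 = \left(-5 + 1200\right) 39 = 1195 \cdot 39 = 46605$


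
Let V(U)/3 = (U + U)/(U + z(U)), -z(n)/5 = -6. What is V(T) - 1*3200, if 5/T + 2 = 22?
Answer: -387194/121 ≈ -3199.9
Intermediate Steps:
T = ¼ (T = 5/(-2 + 22) = 5/20 = 5*(1/20) = ¼ ≈ 0.25000)
z(n) = 30 (z(n) = -5*(-6) = 30)
V(U) = 6*U/(30 + U) (V(U) = 3*((U + U)/(U + 30)) = 3*((2*U)/(30 + U)) = 3*(2*U/(30 + U)) = 6*U/(30 + U))
V(T) - 1*3200 = 6*(¼)/(30 + ¼) - 1*3200 = 6*(¼)/(121/4) - 3200 = 6*(¼)*(4/121) - 3200 = 6/121 - 3200 = -387194/121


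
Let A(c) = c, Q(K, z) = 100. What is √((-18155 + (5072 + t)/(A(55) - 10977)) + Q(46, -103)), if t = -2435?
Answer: I*√2153811267934/10922 ≈ 134.37*I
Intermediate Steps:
√((-18155 + (5072 + t)/(A(55) - 10977)) + Q(46, -103)) = √((-18155 + (5072 - 2435)/(55 - 10977)) + 100) = √((-18155 + 2637/(-10922)) + 100) = √((-18155 + 2637*(-1/10922)) + 100) = √((-18155 - 2637/10922) + 100) = √(-198291547/10922 + 100) = √(-197199347/10922) = I*√2153811267934/10922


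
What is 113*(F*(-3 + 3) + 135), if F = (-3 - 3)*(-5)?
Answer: 15255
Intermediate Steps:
F = 30 (F = -6*(-5) = 30)
113*(F*(-3 + 3) + 135) = 113*(30*(-3 + 3) + 135) = 113*(30*0 + 135) = 113*(0 + 135) = 113*135 = 15255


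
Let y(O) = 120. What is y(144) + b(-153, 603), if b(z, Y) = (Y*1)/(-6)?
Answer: 39/2 ≈ 19.500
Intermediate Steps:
b(z, Y) = -Y/6 (b(z, Y) = Y*(-⅙) = -Y/6)
y(144) + b(-153, 603) = 120 - ⅙*603 = 120 - 201/2 = 39/2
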